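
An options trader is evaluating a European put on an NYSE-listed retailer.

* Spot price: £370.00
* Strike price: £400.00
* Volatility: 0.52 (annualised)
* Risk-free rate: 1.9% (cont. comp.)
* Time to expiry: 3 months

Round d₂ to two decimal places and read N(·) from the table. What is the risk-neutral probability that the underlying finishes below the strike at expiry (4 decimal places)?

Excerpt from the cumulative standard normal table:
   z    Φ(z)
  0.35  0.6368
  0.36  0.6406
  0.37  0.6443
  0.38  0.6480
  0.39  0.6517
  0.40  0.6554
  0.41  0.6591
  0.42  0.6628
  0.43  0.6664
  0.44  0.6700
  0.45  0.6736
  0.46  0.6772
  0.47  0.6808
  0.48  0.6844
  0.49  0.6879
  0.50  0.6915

σ√T = 0.52 × 0.5000 = 0.2600
d₁ = [ln(370/400) + (0.019 + 0.52²/2)·0.25] / 0.2600 = [-0.0780 + 0.0386] / 0.2600 = -0.1516 which rounds to -0.15
d₂ = d₁ − σ√T = -0.1516 − 0.2600 = -0.4116 which rounds to -0.41
Pr(exercise) under Q = N(−d₂) = N(0.41) = 0.6591

0.6591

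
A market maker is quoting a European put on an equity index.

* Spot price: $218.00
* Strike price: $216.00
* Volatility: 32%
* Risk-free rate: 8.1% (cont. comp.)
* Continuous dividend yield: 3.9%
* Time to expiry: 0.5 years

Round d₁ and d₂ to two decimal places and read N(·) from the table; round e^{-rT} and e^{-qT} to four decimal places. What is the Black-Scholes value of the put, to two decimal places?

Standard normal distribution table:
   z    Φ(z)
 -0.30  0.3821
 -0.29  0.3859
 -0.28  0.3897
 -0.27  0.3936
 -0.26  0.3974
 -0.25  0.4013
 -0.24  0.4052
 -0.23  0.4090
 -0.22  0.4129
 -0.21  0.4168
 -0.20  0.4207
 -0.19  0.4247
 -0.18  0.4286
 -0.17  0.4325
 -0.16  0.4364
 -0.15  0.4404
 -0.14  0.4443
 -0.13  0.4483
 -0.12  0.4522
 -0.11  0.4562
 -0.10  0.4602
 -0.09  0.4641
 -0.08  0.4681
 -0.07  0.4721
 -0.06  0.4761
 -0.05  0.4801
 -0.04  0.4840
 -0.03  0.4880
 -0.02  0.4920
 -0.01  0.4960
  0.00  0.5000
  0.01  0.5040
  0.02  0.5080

$16.26

T = 0.5;  σ√T = 0.2263
ln(S/K) + (r − q + σ²/2)T = ln(218/216) + (0.081 − 0.039 + 0.32²/2)·0.5 = 0.0092 + 0.0466 = 0.0558
d₁ = 0.0558 / 0.2263 = 0.2467 → 0.25
d₂ = d₁ − σ√T = 0.2467 − 0.2263 = 0.0204 → 0.02
e^(−qT) = e^(−0.039·0.5) = 0.9807;  e^(−rT) = e^(−0.081·0.5) = 0.9603
N(−d₂) = N(-0.02) = 0.4920;  N(−d₁) = N(-0.25) = 0.4013
P = 216·0.9603·0.4920 − 218·0.9807·0.4013 = 102.0530 − 85.7950 = 16.2580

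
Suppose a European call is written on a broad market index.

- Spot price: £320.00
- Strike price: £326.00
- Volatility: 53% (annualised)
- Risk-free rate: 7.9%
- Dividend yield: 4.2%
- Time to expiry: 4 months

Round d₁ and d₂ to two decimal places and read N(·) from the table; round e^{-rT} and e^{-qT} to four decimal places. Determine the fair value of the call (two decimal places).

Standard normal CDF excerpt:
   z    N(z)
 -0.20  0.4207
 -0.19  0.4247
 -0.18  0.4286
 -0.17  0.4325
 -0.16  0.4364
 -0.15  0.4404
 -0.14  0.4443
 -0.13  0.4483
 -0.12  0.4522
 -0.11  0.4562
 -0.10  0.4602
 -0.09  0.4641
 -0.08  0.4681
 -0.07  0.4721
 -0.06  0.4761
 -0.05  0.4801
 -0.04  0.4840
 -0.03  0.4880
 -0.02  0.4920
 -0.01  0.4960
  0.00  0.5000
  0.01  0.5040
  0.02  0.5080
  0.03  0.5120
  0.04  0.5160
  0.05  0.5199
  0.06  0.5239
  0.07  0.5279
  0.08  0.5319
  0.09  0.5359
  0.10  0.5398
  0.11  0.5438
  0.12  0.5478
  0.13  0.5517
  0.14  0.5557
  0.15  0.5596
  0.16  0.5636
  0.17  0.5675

£36.76

σ√T = 0.53 × 0.5774 = 0.3060
ln(S/K) + (r − q + σ²/2)T = ln(320/326) + (0.079 − 0.042 + 0.53²/2)·0.3333 = -0.0186 + 0.0592 = 0.0406
d₁ = 0.0406 / 0.3060 = 0.1326 → 0.13
d₂ = d₁ − σ√T = 0.1326 − 0.3060 = -0.1734 → -0.17
e^(−qT) = e^(−0.042·0.3333) = 0.9861;  e^(−rT) = e^(−0.079·0.3333) = 0.9740
N(d₁) = N(0.13) = 0.5517;  N(d₂) = N(-0.17) = 0.4325
C = 320·0.9861·0.5517 − 326·0.9740·0.4325 = 174.0900 − 137.3291 = 36.7609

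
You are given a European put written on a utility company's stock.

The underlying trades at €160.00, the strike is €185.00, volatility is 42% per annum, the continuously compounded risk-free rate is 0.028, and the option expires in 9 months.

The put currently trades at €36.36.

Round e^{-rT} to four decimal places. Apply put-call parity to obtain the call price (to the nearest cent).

exp(−rT) = exp(−0.028·0.75) = 0.9792
Put-call parity: C − P = S − K·e^(−rT) = 160 − 185·0.9792 = 160 − 181.1520 = -21.1520
C = P + (C − P) = 36.36 + (-21.1520) = 15.2080

€15.21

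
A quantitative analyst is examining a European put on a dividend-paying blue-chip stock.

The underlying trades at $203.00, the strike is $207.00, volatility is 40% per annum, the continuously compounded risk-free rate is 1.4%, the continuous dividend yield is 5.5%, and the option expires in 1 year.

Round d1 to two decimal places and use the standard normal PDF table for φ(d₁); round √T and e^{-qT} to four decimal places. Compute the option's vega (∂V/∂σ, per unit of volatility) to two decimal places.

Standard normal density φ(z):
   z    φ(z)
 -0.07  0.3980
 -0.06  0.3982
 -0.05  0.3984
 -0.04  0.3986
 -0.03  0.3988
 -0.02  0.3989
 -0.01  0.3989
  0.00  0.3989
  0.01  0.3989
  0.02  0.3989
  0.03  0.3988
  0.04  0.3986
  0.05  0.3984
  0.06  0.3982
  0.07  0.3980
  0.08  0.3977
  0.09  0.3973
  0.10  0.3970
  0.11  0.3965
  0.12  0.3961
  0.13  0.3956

T = 1;  σ√T = 0.4000
d₁ = [ln(203/207) + (0.014 − 0.055 + ½·0.4²)·1] / (σ√T) = (-0.0195 + 0.0390) / 0.4000 = 0.0487 ≈ 0.05
√T = √1 = 1.0000
φ(d₁) = φ(0.05) = 0.3984
exp(−qT) = exp(−0.055·1) = 0.9465
vega = S·exp(−qT)·φ(d₁)·√T = 203·0.9465·0.3984·1.0000 = 76.5484

76.55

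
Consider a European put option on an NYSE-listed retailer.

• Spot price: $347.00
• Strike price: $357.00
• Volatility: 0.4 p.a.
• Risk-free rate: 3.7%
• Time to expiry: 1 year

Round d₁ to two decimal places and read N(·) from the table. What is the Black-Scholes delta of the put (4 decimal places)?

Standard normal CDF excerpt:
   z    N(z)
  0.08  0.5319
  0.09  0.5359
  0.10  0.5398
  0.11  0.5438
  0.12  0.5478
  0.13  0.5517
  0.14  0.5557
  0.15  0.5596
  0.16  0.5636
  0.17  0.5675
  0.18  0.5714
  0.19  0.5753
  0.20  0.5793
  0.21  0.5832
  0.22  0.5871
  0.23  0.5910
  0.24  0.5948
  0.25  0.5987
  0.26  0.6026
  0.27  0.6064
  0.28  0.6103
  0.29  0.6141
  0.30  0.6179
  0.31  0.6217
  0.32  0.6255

σ√T = 0.4·√1 = 0.4000
d₁ = [ln(347/357) + (0.037 + 0.4²/2)·1] / 0.4000 = [-0.0284 + 0.1170] / 0.4000 = 0.2215 ⇒ 0.22
N(d₁) = N(0.22) = 0.5871
Δ_put = N(d₁) − 1 = 0.5871 − 1 = -0.4129

-0.4129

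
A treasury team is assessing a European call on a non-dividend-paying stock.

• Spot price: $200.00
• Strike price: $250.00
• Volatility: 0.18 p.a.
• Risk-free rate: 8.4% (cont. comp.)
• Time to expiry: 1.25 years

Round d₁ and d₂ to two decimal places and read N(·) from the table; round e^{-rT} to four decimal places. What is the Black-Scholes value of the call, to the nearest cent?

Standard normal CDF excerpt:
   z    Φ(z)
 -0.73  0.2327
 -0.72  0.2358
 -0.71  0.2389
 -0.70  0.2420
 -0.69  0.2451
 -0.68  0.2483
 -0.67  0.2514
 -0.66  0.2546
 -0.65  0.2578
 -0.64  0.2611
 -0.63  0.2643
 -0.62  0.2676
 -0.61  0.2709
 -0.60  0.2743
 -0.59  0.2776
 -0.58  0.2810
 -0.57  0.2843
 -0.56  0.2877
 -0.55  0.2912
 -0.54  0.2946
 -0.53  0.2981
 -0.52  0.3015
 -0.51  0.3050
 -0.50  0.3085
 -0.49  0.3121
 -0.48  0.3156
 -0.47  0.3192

$7.25

σ√T = 0.18·√1.25 = 0.2012
d₁ = [ln(200/250) + (0.084 + 0.18²/2)·1.25] / 0.2012 = [-0.2231 + 0.1253] / 0.2012 = -0.4864 which rounds to -0.49
d₂ = d₁ − σ√T = -0.4864 − 0.2012 = -0.6877 which rounds to -0.69
e^(−rT) = e^(−0.084·1.25) = 0.9003
N(d₁) = N(-0.49) = 0.3121;  N(d₂) = N(-0.69) = 0.2451
C = 200·0.3121 − 250·0.9003·0.2451 = 62.4200 − 55.1659 = 7.2541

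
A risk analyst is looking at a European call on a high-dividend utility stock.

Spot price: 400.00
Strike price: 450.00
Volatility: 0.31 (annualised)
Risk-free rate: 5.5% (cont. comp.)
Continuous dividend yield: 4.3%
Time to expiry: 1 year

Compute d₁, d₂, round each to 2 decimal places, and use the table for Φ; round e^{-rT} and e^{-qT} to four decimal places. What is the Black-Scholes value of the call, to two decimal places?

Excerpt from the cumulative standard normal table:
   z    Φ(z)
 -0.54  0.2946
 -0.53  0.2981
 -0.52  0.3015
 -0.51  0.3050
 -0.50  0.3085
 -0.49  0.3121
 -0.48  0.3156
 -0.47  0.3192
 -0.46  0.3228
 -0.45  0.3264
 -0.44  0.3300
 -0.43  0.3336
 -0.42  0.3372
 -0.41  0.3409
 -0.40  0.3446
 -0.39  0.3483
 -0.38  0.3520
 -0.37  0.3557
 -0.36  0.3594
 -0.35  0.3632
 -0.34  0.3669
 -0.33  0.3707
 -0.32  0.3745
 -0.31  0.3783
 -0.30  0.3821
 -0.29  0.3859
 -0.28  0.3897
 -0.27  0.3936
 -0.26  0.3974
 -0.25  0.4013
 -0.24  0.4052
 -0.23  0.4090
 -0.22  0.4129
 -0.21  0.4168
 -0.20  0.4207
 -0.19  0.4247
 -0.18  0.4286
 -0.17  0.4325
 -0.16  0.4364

31.33

σ√T = 0.31 × 1.0000 = 0.3100
d₁ = [ln(400/450) + (0.055 − 0.043 + 0.31²/2)·1] / 0.3100 = [-0.1178 + 0.0601] / 0.3100 = -0.1862 → -0.19
d₂ = d₁ − σ√T = -0.1862 − 0.3100 = -0.4962 → -0.50
e^(−qT) = e^(−0.043·1) = 0.9579;  e^(−rT) = e^(−0.055·1) = 0.9465
C = 400·0.9579·N(-0.19) − 450·0.9465·N(-0.50) = 400·0.9579·0.4247 − 450·0.9465·0.3085 = 162.7281 − 131.3979 = 31.3302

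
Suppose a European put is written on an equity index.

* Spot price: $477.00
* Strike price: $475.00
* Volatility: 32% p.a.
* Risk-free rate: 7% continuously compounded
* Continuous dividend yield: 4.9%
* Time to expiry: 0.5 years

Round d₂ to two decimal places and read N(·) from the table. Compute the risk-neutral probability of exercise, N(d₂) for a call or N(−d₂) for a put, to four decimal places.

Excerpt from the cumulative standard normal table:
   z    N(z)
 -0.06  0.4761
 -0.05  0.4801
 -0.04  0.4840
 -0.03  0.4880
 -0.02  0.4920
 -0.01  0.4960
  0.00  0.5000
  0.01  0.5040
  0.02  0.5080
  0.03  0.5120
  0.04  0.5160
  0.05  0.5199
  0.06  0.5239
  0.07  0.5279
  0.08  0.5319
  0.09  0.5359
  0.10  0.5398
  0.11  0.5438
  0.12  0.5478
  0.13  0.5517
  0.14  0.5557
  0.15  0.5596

T = 0.5;  σ√T = 0.2263
d₁ = [ln(477/475) + (0.07 − 0.049 + 0.32²/2)·0.5] / 0.2263 = [0.0042 + 0.0361] / 0.2263 = 0.1781 → 0.18
d₂ = d₁ − σ√T = 0.1781 − 0.2263 = -0.0482 → -0.05
Risk-neutral Pr[S_T < K] = N(−d₂) = N(0.05) = 0.5199

0.5199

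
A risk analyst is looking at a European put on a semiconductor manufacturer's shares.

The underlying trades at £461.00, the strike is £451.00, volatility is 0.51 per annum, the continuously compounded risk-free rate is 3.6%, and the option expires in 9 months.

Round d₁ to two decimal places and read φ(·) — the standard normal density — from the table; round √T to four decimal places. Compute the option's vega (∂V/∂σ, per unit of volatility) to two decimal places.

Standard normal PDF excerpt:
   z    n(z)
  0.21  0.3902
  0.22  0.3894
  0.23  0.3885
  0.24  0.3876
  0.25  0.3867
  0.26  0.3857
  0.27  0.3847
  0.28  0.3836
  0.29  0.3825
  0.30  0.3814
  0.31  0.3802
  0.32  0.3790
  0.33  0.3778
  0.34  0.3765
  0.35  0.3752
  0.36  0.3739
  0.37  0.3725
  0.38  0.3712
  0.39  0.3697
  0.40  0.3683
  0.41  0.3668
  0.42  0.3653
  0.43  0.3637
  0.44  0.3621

150.83

σ√T = 0.51 × 0.8660 = 0.4417
ln(S/K) + (r + σ²/2)T = ln(461/451) + (0.036 + 0.51²/2)·0.75 = 0.0219 + 0.1245 = 0.1465
d₁ = 0.1465 / 0.4417 = 0.3316 ≈ 0.33
√T = √0.75 = 0.8660
φ(d₁) = φ(0.33) = 0.3778
vega = S·φ(d₁)·√T = 461·0.3778·0.8660 = 150.8276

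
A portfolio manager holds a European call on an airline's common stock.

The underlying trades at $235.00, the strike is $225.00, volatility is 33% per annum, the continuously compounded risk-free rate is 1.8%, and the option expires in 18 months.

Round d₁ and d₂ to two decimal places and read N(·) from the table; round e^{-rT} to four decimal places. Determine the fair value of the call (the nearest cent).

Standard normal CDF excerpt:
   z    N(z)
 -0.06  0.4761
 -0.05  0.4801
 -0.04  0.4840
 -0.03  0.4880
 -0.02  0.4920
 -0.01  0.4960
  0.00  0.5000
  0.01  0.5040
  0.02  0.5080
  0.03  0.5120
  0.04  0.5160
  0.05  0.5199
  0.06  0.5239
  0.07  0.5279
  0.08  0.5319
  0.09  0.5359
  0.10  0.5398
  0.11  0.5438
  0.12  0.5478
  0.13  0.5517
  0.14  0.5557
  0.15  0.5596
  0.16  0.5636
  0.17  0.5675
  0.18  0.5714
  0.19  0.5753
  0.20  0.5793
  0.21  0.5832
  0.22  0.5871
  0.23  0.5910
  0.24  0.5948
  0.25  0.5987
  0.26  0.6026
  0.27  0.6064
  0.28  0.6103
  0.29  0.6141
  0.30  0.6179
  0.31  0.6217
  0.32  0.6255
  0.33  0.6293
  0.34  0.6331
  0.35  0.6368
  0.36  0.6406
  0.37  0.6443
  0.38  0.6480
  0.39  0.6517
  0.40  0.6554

σ√T = 0.33·√1.5 = 0.4042
d₁ = [ln(235/225) + (0.018 + 0.33²/2)·1.5] / 0.4042 = [0.0435 + 0.1087] / 0.4042 = 0.3765 ⇒ 0.38
d₂ = d₁ − σ√T = 0.3765 − 0.4042 = -0.0277 ⇒ -0.03
e^(−rT) = e^(−0.018·1.5) = 0.9734
N(d₁) = N(0.38) = 0.6480;  N(d₂) = N(-0.03) = 0.4880
C = 235·0.6480 − 225·0.9734·0.4880 = 152.2800 − 106.8793 = 45.4007

$45.40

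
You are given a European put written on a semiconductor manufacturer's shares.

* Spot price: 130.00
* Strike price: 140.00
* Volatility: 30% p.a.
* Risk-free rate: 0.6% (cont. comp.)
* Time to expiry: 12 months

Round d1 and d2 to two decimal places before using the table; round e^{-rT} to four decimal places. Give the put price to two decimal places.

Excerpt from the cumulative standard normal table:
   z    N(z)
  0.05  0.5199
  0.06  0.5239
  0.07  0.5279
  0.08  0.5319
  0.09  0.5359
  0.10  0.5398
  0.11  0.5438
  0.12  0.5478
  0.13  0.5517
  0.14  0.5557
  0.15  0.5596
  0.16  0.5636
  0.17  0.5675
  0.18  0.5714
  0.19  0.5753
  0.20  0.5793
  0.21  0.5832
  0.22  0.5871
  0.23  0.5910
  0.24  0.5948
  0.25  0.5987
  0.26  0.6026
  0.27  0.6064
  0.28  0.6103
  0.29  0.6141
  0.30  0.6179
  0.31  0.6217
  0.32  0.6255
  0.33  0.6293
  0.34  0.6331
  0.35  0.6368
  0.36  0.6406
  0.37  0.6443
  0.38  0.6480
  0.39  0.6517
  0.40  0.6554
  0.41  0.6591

21.03

T = 1;  σ√T = 0.3000
d₁ = [ln(130/140) + (0.006 + 0.3²/2)·1] / 0.3000 = [-0.0741 + 0.0510] / 0.3000 = -0.0770 ≈ -0.08
d₂ = d₁ − σ√T = -0.0770 − 0.3000 = -0.3770 ≈ -0.38
e^(−rT) = e^(−0.006·1) = 0.9940
P = 140·0.9940·N(0.38) − 130·N(0.08) = 140·0.9940·0.6480 − 130·0.5319 = 90.1757 − 69.1470 = 21.0287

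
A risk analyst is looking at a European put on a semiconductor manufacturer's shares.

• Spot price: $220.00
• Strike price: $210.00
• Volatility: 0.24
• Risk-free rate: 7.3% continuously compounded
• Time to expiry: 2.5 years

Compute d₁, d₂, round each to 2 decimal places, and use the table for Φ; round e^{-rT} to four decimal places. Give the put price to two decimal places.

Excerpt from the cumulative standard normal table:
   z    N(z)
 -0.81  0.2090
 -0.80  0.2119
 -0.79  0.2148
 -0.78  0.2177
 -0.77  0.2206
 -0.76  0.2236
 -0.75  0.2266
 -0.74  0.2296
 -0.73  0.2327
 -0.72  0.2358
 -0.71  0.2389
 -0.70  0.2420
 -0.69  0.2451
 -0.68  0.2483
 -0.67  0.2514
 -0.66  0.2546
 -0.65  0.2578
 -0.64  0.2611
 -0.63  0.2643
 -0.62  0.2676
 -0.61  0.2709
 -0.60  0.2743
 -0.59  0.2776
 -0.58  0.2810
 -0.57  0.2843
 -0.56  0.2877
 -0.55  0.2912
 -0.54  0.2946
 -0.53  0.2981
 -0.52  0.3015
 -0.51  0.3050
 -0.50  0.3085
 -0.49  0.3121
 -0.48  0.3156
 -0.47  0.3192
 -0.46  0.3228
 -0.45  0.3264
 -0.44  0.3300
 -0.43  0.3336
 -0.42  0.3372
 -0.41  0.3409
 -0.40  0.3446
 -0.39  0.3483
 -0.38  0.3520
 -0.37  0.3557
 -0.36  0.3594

T = 2.5;  σ√T = 0.3795
d₁ = [ln(220/210) + (0.073 + ½·0.24²)·2.5] / (σ√T) = (0.0465 + 0.2545) / 0.3795 = 0.7933 → 0.79
d₂ = 0.7933 − 0.3795 = 0.4138 → 0.41
exp(−rT) = exp(−0.073·2.5) = 0.8332
N(−d₂) = N(-0.41) = 0.3409;  N(−d₁) = N(-0.79) = 0.2148
P = 210·0.8332·0.3409 − 220·0.2148 = 59.6480 − 47.2560 = 12.3920

$12.39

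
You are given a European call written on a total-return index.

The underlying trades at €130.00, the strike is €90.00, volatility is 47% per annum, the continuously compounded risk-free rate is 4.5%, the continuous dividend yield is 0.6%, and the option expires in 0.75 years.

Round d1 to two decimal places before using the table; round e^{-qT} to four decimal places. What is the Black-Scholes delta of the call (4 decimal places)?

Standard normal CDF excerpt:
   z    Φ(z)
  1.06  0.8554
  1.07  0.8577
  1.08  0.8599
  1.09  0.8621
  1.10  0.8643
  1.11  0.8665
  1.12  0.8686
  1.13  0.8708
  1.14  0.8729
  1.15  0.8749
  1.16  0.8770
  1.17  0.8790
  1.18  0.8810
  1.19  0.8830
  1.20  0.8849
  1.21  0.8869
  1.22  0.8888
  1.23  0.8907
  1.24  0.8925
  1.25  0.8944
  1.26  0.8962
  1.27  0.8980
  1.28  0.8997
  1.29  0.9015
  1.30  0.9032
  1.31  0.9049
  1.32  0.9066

T = 0.75;  σ√T = 0.4070
d₁ = [ln(130/90) + (0.045 − 0.006 + 0.47²/2)·0.75] / 0.4070 = [0.3677 + 0.1121] / 0.4070 = 1.1788 ⇒ 1.18
N(d₁) = N(1.18) = 0.8810
Δ_call = exp(−qT)·N(d₁) = 0.9955·0.8810 = 0.8770

0.8770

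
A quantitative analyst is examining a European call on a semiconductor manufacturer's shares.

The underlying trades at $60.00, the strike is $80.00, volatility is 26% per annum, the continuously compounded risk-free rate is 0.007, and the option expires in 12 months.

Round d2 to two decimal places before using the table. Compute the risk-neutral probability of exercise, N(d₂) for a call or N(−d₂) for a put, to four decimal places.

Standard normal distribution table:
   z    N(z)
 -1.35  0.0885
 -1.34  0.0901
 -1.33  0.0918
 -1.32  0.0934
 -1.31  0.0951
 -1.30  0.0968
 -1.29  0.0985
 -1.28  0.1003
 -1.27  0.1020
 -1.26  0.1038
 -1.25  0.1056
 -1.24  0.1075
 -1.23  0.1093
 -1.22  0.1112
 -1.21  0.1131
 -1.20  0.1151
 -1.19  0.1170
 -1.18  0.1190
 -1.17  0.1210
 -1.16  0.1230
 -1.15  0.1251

σ√T = 0.26 × 1.0000 = 0.2600
d₁ = [ln(60/80) + (0.007 + 0.26²/2)·1] / 0.2600 = [-0.2877 + 0.0408] / 0.2600 = -0.9495 → -0.95
d₂ = d₁ − σ√T = -0.9495 − 0.2600 = -1.2095 → -1.21
Pr(exercise) under Q = N(d₂) = 0.1131

0.1131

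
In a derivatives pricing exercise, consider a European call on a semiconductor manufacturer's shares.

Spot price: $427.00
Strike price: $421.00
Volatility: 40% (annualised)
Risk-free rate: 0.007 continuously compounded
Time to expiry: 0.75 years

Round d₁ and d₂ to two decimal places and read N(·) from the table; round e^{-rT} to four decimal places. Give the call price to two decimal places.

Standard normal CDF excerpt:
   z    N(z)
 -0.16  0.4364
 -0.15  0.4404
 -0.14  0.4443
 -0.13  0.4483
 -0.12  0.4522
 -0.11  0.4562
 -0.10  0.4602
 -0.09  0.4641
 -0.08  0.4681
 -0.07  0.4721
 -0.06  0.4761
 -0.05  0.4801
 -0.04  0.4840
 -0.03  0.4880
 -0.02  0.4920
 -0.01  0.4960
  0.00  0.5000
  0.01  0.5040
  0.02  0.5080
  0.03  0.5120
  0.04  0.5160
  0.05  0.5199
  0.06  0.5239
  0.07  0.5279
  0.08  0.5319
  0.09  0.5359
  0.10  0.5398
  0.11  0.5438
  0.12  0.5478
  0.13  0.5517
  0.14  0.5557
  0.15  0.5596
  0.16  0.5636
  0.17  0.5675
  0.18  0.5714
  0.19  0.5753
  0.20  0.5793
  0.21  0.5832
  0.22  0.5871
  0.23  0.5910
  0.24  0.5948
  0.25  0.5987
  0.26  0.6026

$62.97

T = 0.75;  σ√T = 0.3464
d₁ = [ln(427/421) + (0.007 + 0.4²/2)·0.75] / 0.3464 = [0.0142 + 0.0653] / 0.3464 = 0.2292 ≈ 0.23
d₂ = d₁ − σ√T = 0.2292 − 0.3464 = -0.1172 ≈ -0.12
exp(−rT) = exp(−0.007·0.75) = 0.9948
C = 427·N(0.23) − 421·0.9948·N(-0.12) = 427·0.5910 − 421·0.9948·0.4522 = 252.3570 − 189.3862 = 62.9708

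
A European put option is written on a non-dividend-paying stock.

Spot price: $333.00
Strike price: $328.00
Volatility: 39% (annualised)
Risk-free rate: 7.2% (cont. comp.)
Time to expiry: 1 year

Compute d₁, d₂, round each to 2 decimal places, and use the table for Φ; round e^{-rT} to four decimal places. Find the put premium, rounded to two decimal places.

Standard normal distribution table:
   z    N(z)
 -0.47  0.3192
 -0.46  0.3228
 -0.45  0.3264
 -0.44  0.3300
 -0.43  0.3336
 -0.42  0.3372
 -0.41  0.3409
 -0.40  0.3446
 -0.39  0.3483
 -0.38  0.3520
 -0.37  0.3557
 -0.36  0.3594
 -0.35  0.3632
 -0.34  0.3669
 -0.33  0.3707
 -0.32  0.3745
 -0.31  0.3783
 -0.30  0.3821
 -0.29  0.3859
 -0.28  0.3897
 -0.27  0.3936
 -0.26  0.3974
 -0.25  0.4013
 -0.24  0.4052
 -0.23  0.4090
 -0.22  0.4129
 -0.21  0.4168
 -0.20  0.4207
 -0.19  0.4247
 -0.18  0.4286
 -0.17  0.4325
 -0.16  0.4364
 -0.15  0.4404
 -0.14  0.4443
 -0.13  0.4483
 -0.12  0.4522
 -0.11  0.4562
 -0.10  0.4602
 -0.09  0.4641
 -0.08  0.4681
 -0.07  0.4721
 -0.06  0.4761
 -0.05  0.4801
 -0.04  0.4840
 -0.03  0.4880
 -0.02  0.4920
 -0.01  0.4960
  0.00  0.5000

σ√T = 0.39 × 1.0000 = 0.3900
d₁ = [ln(333/328) + (0.072 + 0.39²/2)·1] / 0.3900 = [0.0151 + 0.1481] / 0.3900 = 0.4184 → 0.42
d₂ = d₁ − σ√T = 0.4184 − 0.3900 = 0.0284 → 0.03
exp(−rT) = exp(−0.072·1) = 0.9305
P = 328·0.9305·N(-0.03) − 333·N(-0.42) = 328·0.9305·0.4880 − 333·0.3372 = 148.9396 − 112.2876 = 36.6520

$36.65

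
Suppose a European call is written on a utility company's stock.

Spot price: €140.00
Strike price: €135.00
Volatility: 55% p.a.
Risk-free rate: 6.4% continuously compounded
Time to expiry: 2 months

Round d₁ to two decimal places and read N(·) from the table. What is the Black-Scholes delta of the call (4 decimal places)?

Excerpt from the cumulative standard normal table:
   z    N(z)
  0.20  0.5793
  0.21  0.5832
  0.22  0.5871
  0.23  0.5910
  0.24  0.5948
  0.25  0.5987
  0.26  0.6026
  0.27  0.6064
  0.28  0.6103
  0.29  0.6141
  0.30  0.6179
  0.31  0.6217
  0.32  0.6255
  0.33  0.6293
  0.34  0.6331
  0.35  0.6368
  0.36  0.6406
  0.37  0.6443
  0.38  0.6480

σ√T = 0.55·√0.1667 = 0.2245
d₁ = [ln(140/135) + (0.064 + ½·0.55²)·0.1667] / (σ√T) = (0.0364 + 0.0359) / 0.2245 = 0.3217 ⇒ 0.32
N(d₁) = N(0.32) = 0.6255
Δ_call = N(d₁) = 0.6255

0.6255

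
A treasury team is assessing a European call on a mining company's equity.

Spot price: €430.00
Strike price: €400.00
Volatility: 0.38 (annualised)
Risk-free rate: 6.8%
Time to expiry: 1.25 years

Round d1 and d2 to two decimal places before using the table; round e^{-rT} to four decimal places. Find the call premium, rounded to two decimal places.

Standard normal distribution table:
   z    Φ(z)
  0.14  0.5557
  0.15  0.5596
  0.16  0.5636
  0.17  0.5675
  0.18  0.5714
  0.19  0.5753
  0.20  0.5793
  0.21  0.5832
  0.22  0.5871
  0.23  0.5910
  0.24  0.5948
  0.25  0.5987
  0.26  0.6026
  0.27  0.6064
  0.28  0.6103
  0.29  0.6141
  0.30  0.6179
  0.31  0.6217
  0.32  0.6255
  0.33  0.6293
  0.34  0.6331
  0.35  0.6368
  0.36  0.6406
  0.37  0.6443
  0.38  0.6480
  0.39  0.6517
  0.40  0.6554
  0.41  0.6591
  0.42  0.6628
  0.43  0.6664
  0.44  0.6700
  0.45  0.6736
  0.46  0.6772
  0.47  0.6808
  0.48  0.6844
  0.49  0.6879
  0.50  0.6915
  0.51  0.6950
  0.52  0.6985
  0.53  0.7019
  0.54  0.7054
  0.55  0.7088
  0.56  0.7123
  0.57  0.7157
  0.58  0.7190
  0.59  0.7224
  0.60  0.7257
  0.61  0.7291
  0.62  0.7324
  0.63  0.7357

€102.10

σ√T = 0.38 × 1.1180 = 0.4249
d₁ = [ln(430/400) + (0.068 + ½·0.38²)·1.25] / (σ√T) = (0.0723 + 0.1752) / 0.4249 = 0.5827 ≈ 0.58
d₂ = 0.5827 − 0.4249 = 0.1579 ≈ 0.16
e^(−rT) = e^(−0.068·1.25) = 0.9185
C = 430·N(0.58) − 400·0.9185·N(0.16) = 430·0.7190 − 400·0.9185·0.5636 = 309.1700 − 207.0666 = 102.1034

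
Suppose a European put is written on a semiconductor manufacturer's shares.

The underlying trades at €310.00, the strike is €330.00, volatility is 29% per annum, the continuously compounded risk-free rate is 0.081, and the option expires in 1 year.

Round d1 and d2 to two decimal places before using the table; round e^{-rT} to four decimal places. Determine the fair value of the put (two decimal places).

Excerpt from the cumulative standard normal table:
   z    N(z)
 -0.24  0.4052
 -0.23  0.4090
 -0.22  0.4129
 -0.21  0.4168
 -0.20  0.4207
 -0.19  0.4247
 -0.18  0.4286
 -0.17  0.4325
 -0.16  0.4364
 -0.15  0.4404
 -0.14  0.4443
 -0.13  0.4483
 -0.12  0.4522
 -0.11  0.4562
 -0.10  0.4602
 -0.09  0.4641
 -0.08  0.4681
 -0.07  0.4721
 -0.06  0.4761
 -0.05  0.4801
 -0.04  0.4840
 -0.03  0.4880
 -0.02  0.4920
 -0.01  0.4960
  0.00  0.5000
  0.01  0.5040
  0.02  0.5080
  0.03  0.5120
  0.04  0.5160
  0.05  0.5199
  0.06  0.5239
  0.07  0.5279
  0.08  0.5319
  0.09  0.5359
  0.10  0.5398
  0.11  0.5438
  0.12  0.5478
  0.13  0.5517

T = 1;  σ√T = 0.2900
d₁ = [ln(310/330) + (0.081 + 0.29²/2)·1] / 0.2900 = [-0.0625 + 0.1230] / 0.2900 = 0.2087 → 0.21
d₂ = d₁ − σ√T = 0.2087 − 0.2900 = -0.0813 → -0.08
e^(−rT) = e^(−0.081·1) = 0.9222
N(−d₂) = N(0.08) = 0.5319;  N(−d₁) = N(-0.21) = 0.4168
P = 330·0.9222·0.5319 − 310·0.4168 = 161.8710 − 129.2080 = 32.6630

€32.66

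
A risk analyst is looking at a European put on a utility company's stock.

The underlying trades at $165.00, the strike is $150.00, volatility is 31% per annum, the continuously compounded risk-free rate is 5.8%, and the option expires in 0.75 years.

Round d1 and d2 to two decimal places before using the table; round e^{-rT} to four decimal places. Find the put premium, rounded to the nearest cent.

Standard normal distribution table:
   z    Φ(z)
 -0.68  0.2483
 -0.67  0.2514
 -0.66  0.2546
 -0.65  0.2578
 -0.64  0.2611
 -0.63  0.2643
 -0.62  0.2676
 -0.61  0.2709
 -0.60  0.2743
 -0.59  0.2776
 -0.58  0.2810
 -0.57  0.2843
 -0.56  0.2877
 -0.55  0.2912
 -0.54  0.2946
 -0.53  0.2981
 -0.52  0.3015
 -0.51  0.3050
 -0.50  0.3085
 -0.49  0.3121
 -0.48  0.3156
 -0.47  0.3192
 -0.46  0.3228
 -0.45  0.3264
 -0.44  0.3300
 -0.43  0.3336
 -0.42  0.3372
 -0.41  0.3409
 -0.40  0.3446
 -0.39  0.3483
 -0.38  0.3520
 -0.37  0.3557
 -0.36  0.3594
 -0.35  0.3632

σ√T = 0.31 × 0.8660 = 0.2685
ln(S/K) + (r + σ²/2)T = ln(165/150) + (0.058 + 0.31²/2)·0.75 = 0.0953 + 0.0795 = 0.1748
d₁ = 0.1748 / 0.2685 = 0.6513 which rounds to 0.65
d₂ = d₁ − σ√T = 0.6513 − 0.2685 = 0.3828 which rounds to 0.38
exp(−rT) = exp(−0.058·0.75) = 0.9574
N(−d₂) = N(-0.38) = 0.3520;  N(−d₁) = N(-0.65) = 0.2578
P = 150·0.9574·0.3520 − 165·0.2578 = 50.5507 − 42.5370 = 8.0137

$8.01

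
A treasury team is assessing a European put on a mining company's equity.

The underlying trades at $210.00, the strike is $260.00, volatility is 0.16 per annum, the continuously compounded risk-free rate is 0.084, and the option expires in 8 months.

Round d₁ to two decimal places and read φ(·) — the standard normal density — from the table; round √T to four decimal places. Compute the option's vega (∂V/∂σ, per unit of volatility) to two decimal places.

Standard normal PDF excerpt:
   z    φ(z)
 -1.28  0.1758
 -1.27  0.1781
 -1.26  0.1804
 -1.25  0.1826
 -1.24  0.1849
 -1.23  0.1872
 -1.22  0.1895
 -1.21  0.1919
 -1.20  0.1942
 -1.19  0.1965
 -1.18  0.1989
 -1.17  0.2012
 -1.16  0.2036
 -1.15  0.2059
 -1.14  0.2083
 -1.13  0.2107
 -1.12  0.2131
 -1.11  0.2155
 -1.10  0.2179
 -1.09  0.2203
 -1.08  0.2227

35.72

σ√T = 0.16 × 0.8165 = 0.1306
d₁ = [ln(210/260) + (0.084 + ½·0.16²)·0.6667] / (σ√T) = (-0.2136 + 0.0645) / 0.1306 = -1.1409 ≈ -1.14
√T = √0.6667 = 0.8165
φ(d₁) = φ(-1.14) = 0.2083
vega = S·φ(d₁)·√T = 210·0.2083·0.8165 = 35.7162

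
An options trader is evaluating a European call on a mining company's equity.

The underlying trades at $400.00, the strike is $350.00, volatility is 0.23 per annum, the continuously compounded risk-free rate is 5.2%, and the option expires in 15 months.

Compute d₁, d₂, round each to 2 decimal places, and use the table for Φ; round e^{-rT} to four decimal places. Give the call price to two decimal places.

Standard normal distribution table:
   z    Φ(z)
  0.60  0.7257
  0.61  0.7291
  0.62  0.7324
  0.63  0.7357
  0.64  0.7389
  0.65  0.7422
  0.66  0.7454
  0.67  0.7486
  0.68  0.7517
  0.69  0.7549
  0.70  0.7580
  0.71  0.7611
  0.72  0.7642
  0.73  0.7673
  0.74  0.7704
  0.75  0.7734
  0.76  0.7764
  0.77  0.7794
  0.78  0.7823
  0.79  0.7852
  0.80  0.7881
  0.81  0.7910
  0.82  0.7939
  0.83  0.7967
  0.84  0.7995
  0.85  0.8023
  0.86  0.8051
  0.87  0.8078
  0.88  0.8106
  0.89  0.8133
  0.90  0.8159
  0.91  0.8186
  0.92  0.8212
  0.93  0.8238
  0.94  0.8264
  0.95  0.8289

T = 1.25;  σ√T = 0.2571
d₁ = [ln(400/350) + (0.052 + ½·0.23²)·1.25] / (σ√T) = (0.1335 + 0.0981) / 0.2571 = 0.9006 which rounds to 0.90
d₂ = 0.9006 − 0.2571 = 0.6435 which rounds to 0.64
exp(−rT) = exp(−0.052·1.25) = 0.9371
C = 400·N(0.90) − 350·0.9371·N(0.64) = 400·0.8159 − 350·0.9371·0.7389 = 326.3600 − 242.3481 = 84.0119

$84.01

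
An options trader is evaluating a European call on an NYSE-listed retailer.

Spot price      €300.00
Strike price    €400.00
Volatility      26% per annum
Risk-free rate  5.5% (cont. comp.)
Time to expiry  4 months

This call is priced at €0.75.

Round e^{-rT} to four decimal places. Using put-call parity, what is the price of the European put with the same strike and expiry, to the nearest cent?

€93.47

exp(−rT) = exp(−0.055·0.3333) = 0.9818
Put-call parity: C − P = S − K·e^(−rT) = 300 − 400·0.9818 = 300 − 392.7200 = -92.7200
P = C − (C − P) = 0.75 − (-92.7200) = 93.4700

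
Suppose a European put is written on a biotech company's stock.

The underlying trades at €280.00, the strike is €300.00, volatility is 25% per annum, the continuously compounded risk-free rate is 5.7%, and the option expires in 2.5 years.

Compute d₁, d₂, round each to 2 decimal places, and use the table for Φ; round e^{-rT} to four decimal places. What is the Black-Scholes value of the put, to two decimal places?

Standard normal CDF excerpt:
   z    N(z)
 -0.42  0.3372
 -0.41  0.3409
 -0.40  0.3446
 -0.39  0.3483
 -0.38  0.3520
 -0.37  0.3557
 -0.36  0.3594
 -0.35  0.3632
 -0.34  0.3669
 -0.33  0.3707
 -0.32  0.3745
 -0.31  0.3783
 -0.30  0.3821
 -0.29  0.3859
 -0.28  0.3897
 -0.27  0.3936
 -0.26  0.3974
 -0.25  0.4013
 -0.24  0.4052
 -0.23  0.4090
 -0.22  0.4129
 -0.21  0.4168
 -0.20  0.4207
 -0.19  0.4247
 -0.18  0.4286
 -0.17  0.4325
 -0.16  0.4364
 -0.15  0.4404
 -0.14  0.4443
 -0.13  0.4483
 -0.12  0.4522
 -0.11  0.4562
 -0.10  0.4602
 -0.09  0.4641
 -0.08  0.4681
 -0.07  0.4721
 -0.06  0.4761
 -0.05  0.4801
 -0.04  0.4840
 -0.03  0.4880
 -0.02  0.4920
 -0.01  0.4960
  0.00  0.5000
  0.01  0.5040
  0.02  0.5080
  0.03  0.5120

€32.56

T = 2.5;  σ√T = 0.3953
d₁ = [ln(280/300) + (0.057 + 0.25²/2)·2.5] / 0.3953 = [-0.0690 + 0.2206] / 0.3953 = 0.3836 which rounds to 0.38
d₂ = d₁ − σ√T = 0.3836 − 0.3953 = -0.0117 which rounds to -0.01
e^(−rT) = e^(−0.057·2.5) = 0.8672
N(−d₂) = N(0.01) = 0.5040;  N(−d₁) = N(-0.38) = 0.3520
P = 300·0.8672·0.5040 − 280·0.3520 = 131.1206 − 98.5600 = 32.5606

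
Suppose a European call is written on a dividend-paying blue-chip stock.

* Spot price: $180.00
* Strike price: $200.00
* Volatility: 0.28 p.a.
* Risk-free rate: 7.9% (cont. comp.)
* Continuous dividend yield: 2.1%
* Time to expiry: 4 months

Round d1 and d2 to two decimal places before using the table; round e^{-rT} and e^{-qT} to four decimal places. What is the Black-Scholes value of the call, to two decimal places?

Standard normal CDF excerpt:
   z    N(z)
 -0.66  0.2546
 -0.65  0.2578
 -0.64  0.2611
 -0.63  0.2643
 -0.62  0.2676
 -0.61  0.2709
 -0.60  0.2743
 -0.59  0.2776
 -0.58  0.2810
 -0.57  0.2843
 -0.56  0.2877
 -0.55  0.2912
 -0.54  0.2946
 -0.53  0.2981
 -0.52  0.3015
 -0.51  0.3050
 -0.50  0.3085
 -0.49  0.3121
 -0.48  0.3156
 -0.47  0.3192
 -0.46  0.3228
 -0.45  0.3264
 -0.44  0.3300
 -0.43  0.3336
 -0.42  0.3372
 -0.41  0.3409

$5.57

σ√T = 0.28 × 0.5774 = 0.1617
d₁ = [ln(180/200) + (0.079 − 0.021 + 0.28²/2)·0.3333] / 0.1617 = [-0.1054 + 0.0324] / 0.1617 = -0.4513 ⇒ -0.45
d₂ = d₁ − σ√T = -0.4513 − 0.1617 = -0.6130 ⇒ -0.61
e^(−qT) = e^(−0.021·0.3333) = 0.9930;  e^(−rT) = e^(−0.079·0.3333) = 0.9740
N(d₁) = N(-0.45) = 0.3264;  N(d₂) = N(-0.61) = 0.2709
C = 180·0.9930·0.3264 − 200·0.9740·0.2709 = 58.3407 − 52.7713 = 5.5694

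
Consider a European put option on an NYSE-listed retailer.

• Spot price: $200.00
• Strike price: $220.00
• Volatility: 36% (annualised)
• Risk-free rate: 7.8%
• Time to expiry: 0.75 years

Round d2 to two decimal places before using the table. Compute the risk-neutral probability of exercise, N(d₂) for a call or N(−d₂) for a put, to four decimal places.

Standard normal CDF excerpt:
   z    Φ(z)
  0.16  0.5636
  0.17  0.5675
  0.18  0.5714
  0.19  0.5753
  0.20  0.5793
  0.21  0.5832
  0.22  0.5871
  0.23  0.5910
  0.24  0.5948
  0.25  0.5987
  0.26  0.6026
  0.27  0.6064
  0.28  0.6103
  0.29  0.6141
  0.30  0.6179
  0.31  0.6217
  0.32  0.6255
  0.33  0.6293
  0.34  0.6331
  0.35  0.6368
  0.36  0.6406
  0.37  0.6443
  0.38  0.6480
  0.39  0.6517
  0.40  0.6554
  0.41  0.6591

σ√T = 0.36·√0.75 = 0.3118
ln(S/K) + (r + σ²/2)T = ln(200/220) + (0.078 + 0.36²/2)·0.75 = -0.0953 + 0.1071 = 0.0118
d₁ = 0.0118 / 0.3118 = 0.0378 ≈ 0.04
d₂ = d₁ − σ√T = 0.0378 − 0.3118 = -0.2740 ≈ -0.27
Pr(exercise) under Q = N(−d₂) = N(0.27) = 0.6064

0.6064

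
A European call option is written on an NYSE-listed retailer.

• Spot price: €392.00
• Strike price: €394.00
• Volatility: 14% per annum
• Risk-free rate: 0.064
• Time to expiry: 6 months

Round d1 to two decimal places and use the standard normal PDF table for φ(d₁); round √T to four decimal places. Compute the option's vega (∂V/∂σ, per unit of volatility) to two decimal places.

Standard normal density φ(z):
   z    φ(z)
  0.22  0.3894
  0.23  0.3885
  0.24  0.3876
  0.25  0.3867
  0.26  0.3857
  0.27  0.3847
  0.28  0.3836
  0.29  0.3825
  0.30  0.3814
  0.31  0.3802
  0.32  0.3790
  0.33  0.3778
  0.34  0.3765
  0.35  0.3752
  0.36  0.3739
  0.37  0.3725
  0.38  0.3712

T = 0.5;  σ√T = 0.0990
d₁ = [ln(392/394) + (0.064 + ½·0.14²)·0.5] / (σ√T) = (-0.0051 + 0.0369) / 0.0990 = 0.3213 which rounds to 0.32
√T = √0.5 = 0.7071
φ(d₁) = φ(0.32) = 0.3790
vega = S·φ(d₁)·√T = 392·0.3790·0.7071 = 105.0524

105.05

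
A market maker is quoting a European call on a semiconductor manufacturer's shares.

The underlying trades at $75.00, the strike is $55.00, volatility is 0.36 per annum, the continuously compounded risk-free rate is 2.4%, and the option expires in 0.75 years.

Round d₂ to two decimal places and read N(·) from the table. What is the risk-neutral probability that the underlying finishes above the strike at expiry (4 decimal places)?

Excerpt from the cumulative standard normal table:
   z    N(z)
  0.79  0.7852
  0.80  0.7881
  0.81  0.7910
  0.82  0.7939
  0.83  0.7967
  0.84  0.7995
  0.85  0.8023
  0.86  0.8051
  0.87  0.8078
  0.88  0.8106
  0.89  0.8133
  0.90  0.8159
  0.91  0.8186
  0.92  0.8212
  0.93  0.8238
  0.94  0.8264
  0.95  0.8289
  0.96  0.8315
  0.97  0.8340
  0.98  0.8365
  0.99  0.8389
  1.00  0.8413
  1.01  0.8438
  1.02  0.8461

0.8159

T = 0.75;  σ√T = 0.3118
d₁ = [ln(75/55) + (0.024 + 0.36²/2)·0.75] / 0.3118 = [0.3102 + 0.0666] / 0.3118 = 1.2084 ≈ 1.21
d₂ = d₁ − σ√T = 1.2084 − 0.3118 = 0.8967 ≈ 0.90
Pr(exercise) under Q = N(d₂) = 0.8159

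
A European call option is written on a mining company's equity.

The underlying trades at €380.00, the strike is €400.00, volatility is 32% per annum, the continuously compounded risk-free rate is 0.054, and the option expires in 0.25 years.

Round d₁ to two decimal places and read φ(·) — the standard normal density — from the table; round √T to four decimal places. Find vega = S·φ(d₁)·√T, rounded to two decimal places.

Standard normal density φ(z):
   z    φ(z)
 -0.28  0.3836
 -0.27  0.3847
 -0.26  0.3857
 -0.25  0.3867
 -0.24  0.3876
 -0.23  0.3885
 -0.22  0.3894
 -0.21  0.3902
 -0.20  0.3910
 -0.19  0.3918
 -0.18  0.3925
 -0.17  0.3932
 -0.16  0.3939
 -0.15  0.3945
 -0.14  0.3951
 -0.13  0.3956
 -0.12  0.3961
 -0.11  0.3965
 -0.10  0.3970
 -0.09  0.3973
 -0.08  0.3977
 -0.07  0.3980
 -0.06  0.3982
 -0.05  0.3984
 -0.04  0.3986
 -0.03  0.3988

σ√T = 0.32 × 0.5000 = 0.1600
ln(S/K) + (r + σ²/2)T = ln(380/400) + (0.054 + 0.32²/2)·0.25 = -0.0513 + 0.0263 = -0.0250
d₁ = -0.0250 / 0.1600 = -0.1562 → -0.16
√T = √0.25 = 0.5000
φ(d₁) = φ(-0.16) = 0.3939
vega = S·φ(d₁)·√T = 380·0.3939·0.5000 = 74.8410

74.84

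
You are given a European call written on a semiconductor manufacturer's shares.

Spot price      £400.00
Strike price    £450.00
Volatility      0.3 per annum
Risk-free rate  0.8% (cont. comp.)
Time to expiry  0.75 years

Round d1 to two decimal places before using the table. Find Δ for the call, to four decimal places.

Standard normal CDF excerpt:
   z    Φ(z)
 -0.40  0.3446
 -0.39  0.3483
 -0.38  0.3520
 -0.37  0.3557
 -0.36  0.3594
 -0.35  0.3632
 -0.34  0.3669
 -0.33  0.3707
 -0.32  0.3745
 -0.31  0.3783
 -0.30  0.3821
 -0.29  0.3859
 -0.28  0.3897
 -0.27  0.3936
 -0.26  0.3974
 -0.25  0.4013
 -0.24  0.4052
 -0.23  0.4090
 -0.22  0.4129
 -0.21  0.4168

T = 0.75;  σ√T = 0.2598
d₁ = [ln(400/450) + (0.008 + 0.3²/2)·0.75] / 0.2598 = [-0.1178 + 0.0398] / 0.2598 = -0.3003 → -0.30
N(d₁) = N(-0.30) = 0.3821
Δ_call = N(d₁) = 0.3821

0.3821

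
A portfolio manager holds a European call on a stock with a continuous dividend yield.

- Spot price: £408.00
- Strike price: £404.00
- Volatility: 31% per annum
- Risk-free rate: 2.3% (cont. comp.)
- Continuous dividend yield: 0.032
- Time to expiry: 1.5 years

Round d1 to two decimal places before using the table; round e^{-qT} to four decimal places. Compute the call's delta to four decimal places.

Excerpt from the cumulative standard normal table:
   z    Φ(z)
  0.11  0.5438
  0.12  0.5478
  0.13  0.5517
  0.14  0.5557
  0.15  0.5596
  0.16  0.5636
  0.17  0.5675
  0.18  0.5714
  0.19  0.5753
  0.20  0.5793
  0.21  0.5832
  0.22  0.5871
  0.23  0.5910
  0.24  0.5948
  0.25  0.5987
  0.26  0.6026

T = 1.5;  σ√T = 0.3797
ln(S/K) + (r − q + σ²/2)T = ln(408/404) + (0.023 − 0.032 + 0.31²/2)·1.5 = 0.0099 + 0.0586 = 0.0684
d₁ = 0.0684 / 0.3797 = 0.1802 ⇒ 0.18
N(d₁) = N(0.18) = 0.5714
Δ_call = exp(−qT)·N(d₁) = 0.9531·0.5714 = 0.5446

0.5446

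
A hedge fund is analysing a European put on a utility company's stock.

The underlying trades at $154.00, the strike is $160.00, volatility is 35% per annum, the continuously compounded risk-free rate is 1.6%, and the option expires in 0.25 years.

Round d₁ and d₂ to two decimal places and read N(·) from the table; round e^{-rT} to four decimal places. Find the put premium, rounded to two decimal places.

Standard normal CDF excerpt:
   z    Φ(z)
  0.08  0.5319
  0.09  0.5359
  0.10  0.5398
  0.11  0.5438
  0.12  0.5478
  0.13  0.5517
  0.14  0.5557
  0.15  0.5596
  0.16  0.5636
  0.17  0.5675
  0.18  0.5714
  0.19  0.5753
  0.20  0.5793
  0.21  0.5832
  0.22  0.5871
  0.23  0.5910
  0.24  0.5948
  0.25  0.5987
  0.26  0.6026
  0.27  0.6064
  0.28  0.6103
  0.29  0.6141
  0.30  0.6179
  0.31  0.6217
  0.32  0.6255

$13.51

T = 0.25;  σ√T = 0.1750
ln(S/K) + (r + σ²/2)T = ln(154/160) + (0.016 + 0.35²/2)·0.25 = -0.0382 + 0.0193 = -0.0189
d₁ = -0.0189 / 0.1750 = -0.1080 ≈ -0.11
d₂ = d₁ − σ√T = -0.1080 − 0.1750 = -0.2830 ≈ -0.28
e^(−rT) = e^(−0.016·0.25) = 0.9960
P = 160·0.9960·N(0.28) − 154·N(0.11) = 160·0.9960·0.6103 − 154·0.5438 = 97.2574 − 83.7452 = 13.5122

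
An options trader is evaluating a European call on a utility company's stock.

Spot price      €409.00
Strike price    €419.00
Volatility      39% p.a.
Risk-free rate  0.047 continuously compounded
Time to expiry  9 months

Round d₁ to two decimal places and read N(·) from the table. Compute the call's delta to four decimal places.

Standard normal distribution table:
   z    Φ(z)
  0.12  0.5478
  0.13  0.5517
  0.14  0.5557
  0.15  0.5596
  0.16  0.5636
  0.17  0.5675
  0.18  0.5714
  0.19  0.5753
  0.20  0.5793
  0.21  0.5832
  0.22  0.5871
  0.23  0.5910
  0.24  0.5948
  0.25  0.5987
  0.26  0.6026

0.5793

σ√T = 0.39·√0.75 = 0.3377
ln(S/K) + (r + σ²/2)T = ln(409/419) + (0.047 + 0.39²/2)·0.75 = -0.0242 + 0.0923 = 0.0681
d₁ = 0.0681 / 0.3377 = 0.2017 which rounds to 0.20
N(d₁) = N(0.20) = 0.5793
Δ_call = N(d₁) = 0.5793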